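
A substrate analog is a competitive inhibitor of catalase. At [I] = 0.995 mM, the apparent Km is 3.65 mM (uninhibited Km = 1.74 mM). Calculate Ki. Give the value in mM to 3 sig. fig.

0.906 mM

Competitive: Km,app = α·Km with α = 1 + [I]/Ki.
α = Km,app/Km = 3.65/1.74 = 2.098.
Since α = 1 + [I]/Ki, [I]/Ki = 2.098 − 1 = 1.098 and Ki = 0.995/1.098 = 0.906 mM.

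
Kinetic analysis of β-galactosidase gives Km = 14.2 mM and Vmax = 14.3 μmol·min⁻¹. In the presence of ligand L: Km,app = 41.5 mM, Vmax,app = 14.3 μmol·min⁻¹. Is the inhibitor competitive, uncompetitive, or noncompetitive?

Km increases (14.2 → 41.5 mM) while Vmax is unchanged — the hallmark of competitive inhibition.

competitive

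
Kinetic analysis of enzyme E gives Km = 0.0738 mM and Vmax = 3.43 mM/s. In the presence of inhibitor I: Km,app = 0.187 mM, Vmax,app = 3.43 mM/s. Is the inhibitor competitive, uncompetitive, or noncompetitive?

Km increases (0.0738 → 0.187 mM) while Vmax is unchanged — the hallmark of competitive inhibition.

competitive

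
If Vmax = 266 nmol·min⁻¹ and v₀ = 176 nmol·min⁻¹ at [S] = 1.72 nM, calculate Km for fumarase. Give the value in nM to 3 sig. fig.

0.880 nM

From v = Vmax[S]/(Km+[S]), Km = [S](Vmax − v)/v.
Km = 1.72 × (266 − 176) / 176 = 154.8/176 = 0.880 nM.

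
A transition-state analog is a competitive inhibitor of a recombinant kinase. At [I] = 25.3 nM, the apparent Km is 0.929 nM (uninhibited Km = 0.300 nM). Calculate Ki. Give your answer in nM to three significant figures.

Competitive: Km,app = α·Km with α = 1 + [I]/Ki.
α = Km,app/Km = 0.929/0.300 = 3.097.
Since α = 1 + [I]/Ki, [I]/Ki = 3.097 − 1 = 2.097 and Ki = 25.3/2.097 = 12.1 nM.

12.1 nM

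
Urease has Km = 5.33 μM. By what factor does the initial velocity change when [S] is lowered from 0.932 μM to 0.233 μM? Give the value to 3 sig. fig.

Since Vmax cancels, v₂/v₁ = [S]₂(Km+[S]₁) / [S]₁(Km+[S]₂).
= 0.233×(5.33+0.932) / (0.932×(5.33+0.233)) = 1.459/5.185 = 0.281.

0.281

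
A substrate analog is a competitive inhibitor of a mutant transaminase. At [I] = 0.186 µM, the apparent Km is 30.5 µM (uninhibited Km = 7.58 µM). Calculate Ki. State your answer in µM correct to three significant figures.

Competitive: Km,app = α·Km with α = 1 + [I]/Ki.
α = Km,app/Km = 30.5/7.58 = 4.024.
Ki = [I]/(α − 1) = 0.186/3.024 = 0.0615 µM.

0.0615 µM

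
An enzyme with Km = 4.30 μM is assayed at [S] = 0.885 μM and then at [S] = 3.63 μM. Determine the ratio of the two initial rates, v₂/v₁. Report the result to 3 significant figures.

The fractional saturations are [S]/(Km+[S]) = 0.885/5.185 = 0.1707 and 3.63/7.930 = 0.4578.
v₂/v₁ is just their ratio: 0.4578/0.1707 = 2.68.

2.68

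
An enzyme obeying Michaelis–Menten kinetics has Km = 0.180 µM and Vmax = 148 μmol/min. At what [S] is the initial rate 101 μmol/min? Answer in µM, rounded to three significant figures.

The required fractional saturation is v/Vmax = 101/148 = 0.6824.
Then [S]/(Km+[S]) = 0.6824 ⇒ [S] = 0.180 × 0.6824/(1 − 0.6824) = 0.387 µM.

0.387 µM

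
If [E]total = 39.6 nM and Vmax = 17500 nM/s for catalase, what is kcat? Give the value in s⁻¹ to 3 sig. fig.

kcat = Vmax/[E]total = 17500 nM/s / 39.6 nM = 442 s⁻¹.

442 s⁻¹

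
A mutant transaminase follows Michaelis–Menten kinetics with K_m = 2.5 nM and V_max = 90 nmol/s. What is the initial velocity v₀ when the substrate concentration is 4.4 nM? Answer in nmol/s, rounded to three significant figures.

57.4 nmol/s

v = Vmax·[S]/(Km + [S]) = 90 × 4.4 / (2.5 + 4.4)
  = 396.0 / 6.900 = 57.4 nmol/s.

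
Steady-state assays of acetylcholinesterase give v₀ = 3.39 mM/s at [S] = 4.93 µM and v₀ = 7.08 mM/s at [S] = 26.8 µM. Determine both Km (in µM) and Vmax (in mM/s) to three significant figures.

Km = 8.71 µM; Vmax = 9.38 mM/s

From v = Vmax[S]/(Km+[S]), each point gives Vmax = v(Km+[S])/[S].
Equating: 3.39(Km+4.93)/4.93 = 7.08(Km+26.8)/26.8.
0.6876·Km + 3.39 = 0.2642·Km + 7.08, so (0.6876 − 0.2642)·Km = 7.08 − 3.39.
Km = 3.690/0.4234 = 8.71 µM; then Vmax = 3.39(8.71+4.93)/4.93 = 9.38 mM/s.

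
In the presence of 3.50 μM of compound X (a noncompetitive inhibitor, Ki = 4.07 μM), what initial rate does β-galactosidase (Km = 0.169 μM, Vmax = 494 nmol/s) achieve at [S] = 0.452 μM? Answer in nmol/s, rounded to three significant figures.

193 nmol/s

With α = 1 + [I]/Ki = 1 + 3.50/4.07 = 1.860, the noncompetitive rate law is v = (Vmax/α)·[S] / (Km + [S]).
v = (494/1.860)×0.452 / (0.169 + 0.452) = 120.1/0.6210 = 193 nmol/s.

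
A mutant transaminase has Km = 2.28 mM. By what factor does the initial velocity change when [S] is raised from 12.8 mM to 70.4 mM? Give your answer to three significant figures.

Since Vmax cancels, v₂/v₁ = [S]₂(Km+[S]₁) / [S]₁(Km+[S]₂).
= 70.4×(2.28+12.8) / (12.8×(2.28+70.4)) = 1062/930.3 = 1.14.

1.14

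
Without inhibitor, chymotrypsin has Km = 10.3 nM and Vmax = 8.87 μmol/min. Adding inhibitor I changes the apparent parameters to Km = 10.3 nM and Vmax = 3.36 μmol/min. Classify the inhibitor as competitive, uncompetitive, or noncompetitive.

noncompetitive

Vmax decreases (8.87 → 3.36 μmol/min) while Km is unchanged — pure noncompetitive inhibition.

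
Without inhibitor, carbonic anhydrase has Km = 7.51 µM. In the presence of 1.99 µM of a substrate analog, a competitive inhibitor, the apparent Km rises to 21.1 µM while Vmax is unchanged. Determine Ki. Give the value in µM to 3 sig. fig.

Competitive: Km,app = α·Km with α = 1 + [I]/Ki.
α = Km,app/Km = 21.1/7.51 = 2.810.
Since α = 1 + [I]/Ki, [I]/Ki = 2.810 − 1 = 1.810 and Ki = 1.99/1.810 = 1.10 µM.

1.10 µM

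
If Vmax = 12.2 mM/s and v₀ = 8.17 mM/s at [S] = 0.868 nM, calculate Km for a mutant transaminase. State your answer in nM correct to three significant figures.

0.428 nM

From v = Vmax[S]/(Km+[S]), Km = [S](Vmax − v)/v.
Km = 0.868 × (12.2 − 8.17) / 8.17 = 3.498/8.17 = 0.428 nM.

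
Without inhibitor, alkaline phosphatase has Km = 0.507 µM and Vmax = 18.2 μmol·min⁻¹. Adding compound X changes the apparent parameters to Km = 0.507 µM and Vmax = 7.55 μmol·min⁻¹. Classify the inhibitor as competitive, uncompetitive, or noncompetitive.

noncompetitive

Vmax decreases (18.2 → 7.55 μmol·min⁻¹) while Km is unchanged — pure noncompetitive inhibition.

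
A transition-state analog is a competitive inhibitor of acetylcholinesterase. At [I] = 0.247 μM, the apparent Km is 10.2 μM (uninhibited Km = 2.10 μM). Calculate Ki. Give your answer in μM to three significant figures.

Competitive: Km,app = α·Km with α = 1 + [I]/Ki.
α = Km,app/Km = 10.2/2.10 = 4.857.
Since α = 1 + [I]/Ki, [I]/Ki = 4.857 − 1 = 3.857 and Ki = 0.247/3.857 = 0.0640 μM.

0.0640 μM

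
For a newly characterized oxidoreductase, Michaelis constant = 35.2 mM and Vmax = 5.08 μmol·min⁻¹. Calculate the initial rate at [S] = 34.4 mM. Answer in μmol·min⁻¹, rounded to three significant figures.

v = Vmax·[S]/(Km + [S]) = 5.08 × 34.4 / (35.2 + 34.4)
  = 174.8 / 69.60 = 2.51 μmol·min⁻¹.

2.51 μmol·min⁻¹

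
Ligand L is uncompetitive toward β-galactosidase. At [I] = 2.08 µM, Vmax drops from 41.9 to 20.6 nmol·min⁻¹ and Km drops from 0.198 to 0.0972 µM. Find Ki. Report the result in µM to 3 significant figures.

Uncompetitive: Vmax,app = Vmax/α (and Km,app = Km/α) with α = 1 + [I]/Ki.
α = Vmax/Vmax,app = 41.9/20.6 = 2.034.
Ki = [I]/(α − 1) = 2.08/1.034 = 2.01 µM.

2.01 µM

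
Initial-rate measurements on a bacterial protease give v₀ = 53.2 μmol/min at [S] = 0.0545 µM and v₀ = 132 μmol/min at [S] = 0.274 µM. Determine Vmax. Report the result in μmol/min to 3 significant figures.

209 μmol/min

From v = Vmax[S]/(Km+[S]), each point gives Vmax = v(Km+[S])/[S].
Equating: 53.2(Km+0.0545)/0.0545 = 132(Km+0.274)/0.274.
976.1·Km + 53.2 = 481.8·Km + 132, so (976.1 − 481.8)·Km = 132 − 53.2.
Km = 78.80/494.4 = 0.159 µM; then Vmax = 53.2(0.159+0.0545)/0.0545 = 209 μmol/min.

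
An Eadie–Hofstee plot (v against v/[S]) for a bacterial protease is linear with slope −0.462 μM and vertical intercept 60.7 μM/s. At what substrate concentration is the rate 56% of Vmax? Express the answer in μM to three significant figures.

0.588 μM

The Eadie–Hofstee slope gives Km = 0.462 μM (slope = −Km).
v/Vmax = [S]/(Km+[S]) = 0.56 ⇒ [S] = Km·0.56/(1−0.56) = 0.462 × 1.273 = 0.588 μM.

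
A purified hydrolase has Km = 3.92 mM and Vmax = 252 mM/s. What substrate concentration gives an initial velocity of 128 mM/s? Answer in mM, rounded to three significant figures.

4.05 mM

The required fractional saturation is v/Vmax = 128/252 = 0.5079.
Then [S]/(Km+[S]) = 0.5079 ⇒ [S] = 3.92 × 0.5079/(1 − 0.5079) = 4.05 mM.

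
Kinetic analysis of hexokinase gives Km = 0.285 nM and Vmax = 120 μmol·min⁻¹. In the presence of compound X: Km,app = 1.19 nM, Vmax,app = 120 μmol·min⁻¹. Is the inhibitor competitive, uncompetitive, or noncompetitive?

competitive

Km increases (0.285 → 1.19 nM) while Vmax is unchanged — the hallmark of competitive inhibition.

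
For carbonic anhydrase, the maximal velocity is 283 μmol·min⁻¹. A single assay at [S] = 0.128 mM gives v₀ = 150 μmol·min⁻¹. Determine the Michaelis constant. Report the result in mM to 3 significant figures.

v/Vmax = 150/283 = 0.5300 = [S]/(Km+[S]).
So Km + [S] = [S]/0.5300 = 0.2415 mM, giving Km = 0.2415 − 0.128 = 0.113 mM.

0.113 mM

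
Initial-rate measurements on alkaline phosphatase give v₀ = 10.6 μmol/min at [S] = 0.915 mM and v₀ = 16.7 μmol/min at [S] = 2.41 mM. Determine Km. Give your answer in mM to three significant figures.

In reciprocal form, 1/v = (Km/Vmax)·(1/[S]) + 1/Vmax. The two points give (1/[S], 1/v) = (1.093, 0.09434) and (0.4149, 0.05988).
Slope = (0.09434 − 0.05988)/(1.093 − 0.4149) = 0.05083; intercept = 0.09434 − 0.05083×1.093 = 0.03879.
Vmax = 1/intercept = 25.8 μmol/min; Km = slope × Vmax = 0.05083 × 25.8 = 1.31 mM.

1.31 mM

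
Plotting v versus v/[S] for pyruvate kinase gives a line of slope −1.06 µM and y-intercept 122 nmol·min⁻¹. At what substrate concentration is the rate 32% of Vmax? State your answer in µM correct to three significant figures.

0.499 µM

The Eadie–Hofstee slope gives Km = 1.06 µM (slope = −Km).
v/Vmax = [S]/(Km+[S]) = 0.32 ⇒ [S] = Km·0.32/(1−0.32) = 1.06 × 0.4706 = 0.499 µM.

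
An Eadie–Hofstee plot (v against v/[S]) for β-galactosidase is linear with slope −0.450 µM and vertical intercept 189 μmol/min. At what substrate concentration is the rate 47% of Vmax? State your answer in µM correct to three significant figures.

0.399 µM

The Eadie–Hofstee slope gives Km = 0.450 µM (slope = −Km).
v/Vmax = [S]/(Km+[S]) = 0.47 ⇒ [S] = Km·0.47/(1−0.47) = 0.450 × 0.8868 = 0.399 µM.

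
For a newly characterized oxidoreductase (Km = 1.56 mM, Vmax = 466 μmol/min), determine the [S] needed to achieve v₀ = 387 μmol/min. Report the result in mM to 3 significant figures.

7.64 mM

Rearranging v = Vmax[S]/(Km+[S]) gives [S] = Km·v/(Vmax − v).
[S] = 1.56 × 387 / (466 − 387) = 603.7/79.00 = 7.64 mM.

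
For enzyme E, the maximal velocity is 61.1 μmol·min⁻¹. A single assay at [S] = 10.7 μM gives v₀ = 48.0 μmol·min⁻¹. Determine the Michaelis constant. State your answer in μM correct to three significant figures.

v/Vmax = 48.0/61.1 = 0.7856 = [S]/(Km+[S]).
So Km + [S] = [S]/0.7856 = 13.62 μM, giving Km = 13.62 − 10.7 = 2.92 μM.

2.92 μM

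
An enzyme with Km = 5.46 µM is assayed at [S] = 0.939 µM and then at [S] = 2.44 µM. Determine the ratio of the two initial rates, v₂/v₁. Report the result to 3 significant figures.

The fractional saturations are [S]/(Km+[S]) = 0.939/6.399 = 0.1467 and 2.44/7.900 = 0.3089.
v₂/v₁ is just their ratio: 0.3089/0.1467 = 2.10.

2.10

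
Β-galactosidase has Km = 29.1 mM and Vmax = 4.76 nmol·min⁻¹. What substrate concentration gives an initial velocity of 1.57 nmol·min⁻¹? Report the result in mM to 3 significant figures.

Rearranging v = Vmax[S]/(Km+[S]) gives [S] = Km·v/(Vmax − v).
[S] = 29.1 × 1.57 / (4.76 − 1.57) = 45.69/3.190 = 14.3 mM.

14.3 mM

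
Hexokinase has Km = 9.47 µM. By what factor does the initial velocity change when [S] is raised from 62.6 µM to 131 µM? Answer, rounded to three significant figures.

1.07

The fractional saturations are [S]/(Km+[S]) = 62.6/72.07 = 0.8686 and 131/140.5 = 0.9326.
v₂/v₁ is just their ratio: 0.9326/0.8686 = 1.07.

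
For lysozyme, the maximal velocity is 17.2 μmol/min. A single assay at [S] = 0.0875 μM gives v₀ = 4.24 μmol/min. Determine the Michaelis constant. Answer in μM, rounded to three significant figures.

0.267 μM

v/Vmax = 4.24/17.2 = 0.2465 = [S]/(Km+[S]).
So Km + [S] = [S]/0.2465 = 0.3550 μM, giving Km = 0.3550 − 0.0875 = 0.267 μM.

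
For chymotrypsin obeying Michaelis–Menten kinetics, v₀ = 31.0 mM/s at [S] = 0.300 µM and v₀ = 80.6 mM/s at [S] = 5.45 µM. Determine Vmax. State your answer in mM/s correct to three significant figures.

88.9 mM/s

From v = Vmax[S]/(Km+[S]), each point gives Vmax = v(Km+[S])/[S].
Equating: 31.0(Km+0.300)/0.300 = 80.6(Km+5.45)/5.45.
103.3·Km + 31.0 = 14.79·Km + 80.6, so (103.3 − 14.79)·Km = 80.6 − 31.0.
Km = 49.60/88.54 = 0.560 µM; then Vmax = 31.0(0.560+0.300)/0.300 = 88.9 mM/s.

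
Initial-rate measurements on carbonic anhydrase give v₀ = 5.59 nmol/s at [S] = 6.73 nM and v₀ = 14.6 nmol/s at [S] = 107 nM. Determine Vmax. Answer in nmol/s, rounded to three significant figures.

From v = Vmax[S]/(Km+[S]), each point gives Vmax = v(Km+[S])/[S].
Equating: 5.59(Km+6.73)/6.73 = 14.6(Km+107)/107.
0.8306·Km + 5.59 = 0.1364·Km + 14.6, so (0.8306 − 0.1364)·Km = 14.6 − 5.59.
Km = 9.010/0.6942 = 13.0 nM; then Vmax = 5.59(13.0+6.73)/6.73 = 16.4 nmol/s.

16.4 nmol/s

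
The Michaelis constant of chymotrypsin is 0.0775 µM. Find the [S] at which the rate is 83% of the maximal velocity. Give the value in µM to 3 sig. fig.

v/Vmax = [S]/(Km+[S]) = 0.83, so [S] = Km·0.83/(1 − 0.83) = 0.0775 × 4.882.
[S] = 0.378 µM.

0.378 µM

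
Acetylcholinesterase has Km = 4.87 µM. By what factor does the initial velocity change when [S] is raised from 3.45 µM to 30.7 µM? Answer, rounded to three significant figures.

Since Vmax cancels, v₂/v₁ = [S]₂(Km+[S]₁) / [S]₁(Km+[S]₂).
= 30.7×(4.87+3.45) / (3.45×(4.87+30.7)) = 255.4/122.7 = 2.08.

2.08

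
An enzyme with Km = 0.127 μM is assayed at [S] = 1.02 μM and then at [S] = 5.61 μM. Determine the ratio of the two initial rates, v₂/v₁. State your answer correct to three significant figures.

The fractional saturations are [S]/(Km+[S]) = 1.02/1.147 = 0.8893 and 5.61/5.737 = 0.9779.
v₂/v₁ is just their ratio: 0.9779/0.8893 = 1.10.

1.10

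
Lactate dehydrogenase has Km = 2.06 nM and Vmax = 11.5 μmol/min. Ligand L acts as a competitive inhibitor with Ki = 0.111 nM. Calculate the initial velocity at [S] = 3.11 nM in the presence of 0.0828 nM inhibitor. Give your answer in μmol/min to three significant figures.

α = 1 + [I]/Ki = 1 + 0.0828/0.111 = 1.746.
For a competitive inhibitor, Vmax is unchanged and the apparent Km becomes α·Km: Km,app = 3.60 nM, Vmax,app = 11.5 μmol/min.
v = Vmax,app·[S]/(Km,app + [S]) = 11.5 × 3.11/(3.60 + 3.11) = 5.33 μmol/min.

5.33 μmol/min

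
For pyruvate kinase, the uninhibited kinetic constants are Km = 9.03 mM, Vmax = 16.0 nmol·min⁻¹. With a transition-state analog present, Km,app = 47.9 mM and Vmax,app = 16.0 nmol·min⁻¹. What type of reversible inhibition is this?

Km increases (9.03 → 47.9 mM) while Vmax is unchanged — the hallmark of competitive inhibition.

competitive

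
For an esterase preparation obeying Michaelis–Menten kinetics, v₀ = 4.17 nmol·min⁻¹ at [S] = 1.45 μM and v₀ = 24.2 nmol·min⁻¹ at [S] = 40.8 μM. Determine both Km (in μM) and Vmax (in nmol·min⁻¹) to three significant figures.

In reciprocal form, 1/v = (Km/Vmax)·(1/[S]) + 1/Vmax. The two points give (1/[S], 1/v) = (0.6897, 0.2398) and (0.02451, 0.04132).
Slope = (0.2398 − 0.04132)/(0.6897 − 0.02451) = 0.2984; intercept = 0.2398 − 0.2984×0.6897 = 0.03401.
Vmax = 1/intercept = 29.4 nmol·min⁻¹; Km = slope × Vmax = 0.2984 × 29.4 = 8.77 μM.

Km = 8.77 μM; Vmax = 29.4 nmol·min⁻¹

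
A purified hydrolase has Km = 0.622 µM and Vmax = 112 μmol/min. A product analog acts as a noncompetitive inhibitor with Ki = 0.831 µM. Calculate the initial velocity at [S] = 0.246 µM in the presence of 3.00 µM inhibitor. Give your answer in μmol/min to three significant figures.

6.89 μmol/min

With α = 1 + [I]/Ki = 1 + 3.00/0.831 = 4.610, the noncompetitive rate law is v = (Vmax/α)·[S] / (Km + [S]).
v = (112/4.610)×0.246 / (0.622 + 0.246) = 5.976/0.8680 = 6.89 μmol/min.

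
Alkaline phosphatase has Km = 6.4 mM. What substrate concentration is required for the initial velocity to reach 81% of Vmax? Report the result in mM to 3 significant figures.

v/Vmax = [S]/(Km+[S]) = 0.81, so [S] = Km·0.81/(1 − 0.81) = 6.4 × 4.263.
[S] = 27.3 mM.

27.3 mM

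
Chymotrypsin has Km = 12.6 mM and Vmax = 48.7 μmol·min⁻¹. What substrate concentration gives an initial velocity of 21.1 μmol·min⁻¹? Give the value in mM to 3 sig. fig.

Rearranging v = Vmax[S]/(Km+[S]) gives [S] = Km·v/(Vmax − v).
[S] = 12.6 × 21.1 / (48.7 − 21.1) = 265.9/27.60 = 9.63 mM.

9.63 mM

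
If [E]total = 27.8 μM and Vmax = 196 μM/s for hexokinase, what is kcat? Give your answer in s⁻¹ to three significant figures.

kcat = Vmax/[E]total = 196 μM/s / 27.8 μM = 7.05 s⁻¹.

7.05 s⁻¹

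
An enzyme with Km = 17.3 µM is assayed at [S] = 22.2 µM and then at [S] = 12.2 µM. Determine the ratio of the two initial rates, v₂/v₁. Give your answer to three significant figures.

0.736

Since Vmax cancels, v₂/v₁ = [S]₂(Km+[S]₁) / [S]₁(Km+[S]₂).
= 12.2×(17.3+22.2) / (22.2×(17.3+12.2)) = 481.9/654.9 = 0.736.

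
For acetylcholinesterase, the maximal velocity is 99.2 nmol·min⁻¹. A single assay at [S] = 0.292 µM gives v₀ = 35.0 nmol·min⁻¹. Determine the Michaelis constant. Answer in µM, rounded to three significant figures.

From v = Vmax[S]/(Km+[S]), Km = [S](Vmax − v)/v.
Km = 0.292 × (99.2 − 35.0) / 35.0 = 18.75/35.0 = 0.536 µM.

0.536 µM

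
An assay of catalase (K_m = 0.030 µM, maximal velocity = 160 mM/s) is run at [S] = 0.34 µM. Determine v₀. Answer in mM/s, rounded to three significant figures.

[S]/(Km+[S]) = 0.34/0.3700 = 0.9189, the fractional saturation.
v = 0.9189 × Vmax = 0.9189 × 160 = 147 mM/s.

147 mM/s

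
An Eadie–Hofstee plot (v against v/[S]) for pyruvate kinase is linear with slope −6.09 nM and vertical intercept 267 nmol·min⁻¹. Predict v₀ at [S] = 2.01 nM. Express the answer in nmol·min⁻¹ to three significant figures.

In the Eadie–Hofstee form v = Vmax − Km·(v/[S]), the slope is −Km and the intercept is Vmax, so Km = 6.09 nM and Vmax = 267 nmol·min⁻¹.
v = 267 × 2.01/(6.09 + 2.01) = 66.3 nmol·min⁻¹.

66.3 nmol·min⁻¹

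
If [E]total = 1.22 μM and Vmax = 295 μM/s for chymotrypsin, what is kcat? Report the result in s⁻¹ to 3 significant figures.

kcat = Vmax/[E]total = 295 μM/s / 1.22 μM = 242 s⁻¹.

242 s⁻¹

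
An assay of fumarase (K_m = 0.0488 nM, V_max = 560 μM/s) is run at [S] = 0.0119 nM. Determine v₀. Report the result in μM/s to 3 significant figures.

110 μM/s

v = Vmax·[S]/(Km + [S]) = 560 × 0.0119 / (0.0488 + 0.0119)
  = 6.664 / 0.06070 = 110 μM/s.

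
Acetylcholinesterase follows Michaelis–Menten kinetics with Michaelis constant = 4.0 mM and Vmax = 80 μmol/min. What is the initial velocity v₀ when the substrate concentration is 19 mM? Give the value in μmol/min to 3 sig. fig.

66.1 μmol/min

[S]/(Km+[S]) = 19/23.00 = 0.8261, the fractional saturation.
v = 0.8261 × Vmax = 0.8261 × 80 = 66.1 μmol/min.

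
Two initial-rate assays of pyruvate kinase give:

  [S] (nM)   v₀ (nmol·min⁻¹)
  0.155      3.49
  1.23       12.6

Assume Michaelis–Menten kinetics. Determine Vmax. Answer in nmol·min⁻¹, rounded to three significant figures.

From v = Vmax[S]/(Km+[S]), each point gives Vmax = v(Km+[S])/[S].
Equating: 3.49(Km+0.155)/0.155 = 12.6(Km+1.23)/1.23.
22.52·Km + 3.49 = 10.24·Km + 12.6, so (22.52 − 10.24)·Km = 12.6 − 3.49.
Km = 9.110/12.27 = 0.742 nM; then Vmax = 3.49(0.742+0.155)/0.155 = 20.2 nmol·min⁻¹.

20.2 nmol·min⁻¹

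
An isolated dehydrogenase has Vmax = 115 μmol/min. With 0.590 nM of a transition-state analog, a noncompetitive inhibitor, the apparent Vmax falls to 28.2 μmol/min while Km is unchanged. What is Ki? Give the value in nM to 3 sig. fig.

Noncompetitive: Vmax,app = Vmax/α with α = 1 + [I]/Ki.
α = Vmax/Vmax,app = 115/28.2 = 4.078.
Ki = [I]/(α − 1) = 0.590/3.078 = 0.192 nM.

0.192 nM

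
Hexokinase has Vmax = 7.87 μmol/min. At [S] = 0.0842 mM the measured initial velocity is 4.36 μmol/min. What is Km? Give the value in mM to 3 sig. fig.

0.0678 mM

v/Vmax = 4.36/7.87 = 0.5540 = [S]/(Km+[S]).
So Km + [S] = [S]/0.5540 = 0.1520 mM, giving Km = 0.1520 − 0.0842 = 0.0678 mM.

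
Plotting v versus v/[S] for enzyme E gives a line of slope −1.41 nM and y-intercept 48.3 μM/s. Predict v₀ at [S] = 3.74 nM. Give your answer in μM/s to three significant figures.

35.1 μM/s

In the Eadie–Hofstee form v = Vmax − Km·(v/[S]), the slope is −Km and the intercept is Vmax, so Km = 1.41 nM and Vmax = 48.3 μM/s.
v = 48.3 × 3.74/(1.41 + 3.74) = 35.1 μM/s.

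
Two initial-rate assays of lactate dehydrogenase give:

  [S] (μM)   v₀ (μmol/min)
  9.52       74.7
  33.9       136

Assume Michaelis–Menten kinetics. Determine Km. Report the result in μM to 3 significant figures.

16.0 μM

From v = Vmax[S]/(Km+[S]), each point gives Vmax = v(Km+[S])/[S].
Equating: 74.7(Km+9.52)/9.52 = 136(Km+33.9)/33.9.
7.847·Km + 74.7 = 4.012·Km + 136, so (7.847 − 4.012)·Km = 136 − 74.7.
Km = 61.30/3.835 = 16.0 μM; then Vmax = 74.7(16.0+9.52)/9.52 = 200 μmol/min.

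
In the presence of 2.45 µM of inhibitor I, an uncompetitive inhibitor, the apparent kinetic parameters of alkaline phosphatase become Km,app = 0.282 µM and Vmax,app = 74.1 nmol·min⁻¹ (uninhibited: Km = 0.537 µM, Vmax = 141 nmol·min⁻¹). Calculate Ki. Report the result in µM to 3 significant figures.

Uncompetitive: Vmax,app = Vmax/α (and Km,app = Km/α) with α = 1 + [I]/Ki.
α = Vmax/Vmax,app = 141/74.1 = 1.903.
Since α = 1 + [I]/Ki, [I]/Ki = 1.903 − 1 = 0.9028 and Ki = 2.45/0.9028 = 2.71 µM.

2.71 µM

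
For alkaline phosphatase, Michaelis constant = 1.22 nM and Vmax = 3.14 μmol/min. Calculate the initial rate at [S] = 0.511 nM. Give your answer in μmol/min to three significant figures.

[S]/(Km+[S]) = 0.511/1.731 = 0.2952, the fractional saturation.
v = 0.2952 × Vmax = 0.2952 × 3.14 = 0.927 μmol/min.

0.927 μmol/min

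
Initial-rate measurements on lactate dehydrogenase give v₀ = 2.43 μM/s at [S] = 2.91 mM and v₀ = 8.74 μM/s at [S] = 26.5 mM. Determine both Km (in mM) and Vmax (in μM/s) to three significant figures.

Km = 12.5 mM; Vmax = 12.9 μM/s

From v = Vmax[S]/(Km+[S]), each point gives Vmax = v(Km+[S])/[S].
Equating: 2.43(Km+2.91)/2.91 = 8.74(Km+26.5)/26.5.
0.8351·Km + 2.43 = 0.3298·Km + 8.74, so (0.8351 − 0.3298)·Km = 8.74 − 2.43.
Km = 6.310/0.5052 = 12.5 mM; then Vmax = 2.43(12.5+2.91)/2.91 = 12.9 μM/s.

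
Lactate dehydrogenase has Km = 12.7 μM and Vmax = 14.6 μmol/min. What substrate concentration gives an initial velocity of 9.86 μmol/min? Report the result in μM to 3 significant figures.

The required fractional saturation is v/Vmax = 9.86/14.6 = 0.6753.
Then [S]/(Km+[S]) = 0.6753 ⇒ [S] = 12.7 × 0.6753/(1 − 0.6753) = 26.4 μM.

26.4 μM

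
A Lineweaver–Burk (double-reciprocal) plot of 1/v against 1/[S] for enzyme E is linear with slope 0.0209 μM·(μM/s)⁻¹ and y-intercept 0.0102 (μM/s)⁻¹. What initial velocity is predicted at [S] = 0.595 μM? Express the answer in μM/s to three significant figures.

The y-intercept is 1/Vmax, so Vmax = 1/0.0102 = 98.0 μM/s.
The slope is Km/Vmax, so Km = 0.0209 × 98.0 = 2.05 μM.
Then v = 98.0 × 0.595/(2.05 + 0.595) = 22.1 μM/s.

22.1 μM/s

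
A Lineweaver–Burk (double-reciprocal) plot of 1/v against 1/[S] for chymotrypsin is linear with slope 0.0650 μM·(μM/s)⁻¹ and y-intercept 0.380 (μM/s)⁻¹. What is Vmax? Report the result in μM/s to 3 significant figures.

2.63 μM/s

The y-intercept of a Lineweaver–Burk plot equals 1/Vmax, so Vmax = 1/0.380 = 2.63 μM/s.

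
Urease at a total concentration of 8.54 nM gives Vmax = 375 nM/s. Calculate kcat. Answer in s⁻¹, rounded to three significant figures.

43.9 s⁻¹

kcat = Vmax/[E]total = 375 nM/s / 8.54 nM = 43.9 s⁻¹.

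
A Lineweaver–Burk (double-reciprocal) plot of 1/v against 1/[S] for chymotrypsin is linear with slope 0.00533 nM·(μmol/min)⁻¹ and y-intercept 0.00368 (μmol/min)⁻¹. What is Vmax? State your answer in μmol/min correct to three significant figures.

The y-intercept of a Lineweaver–Burk plot equals 1/Vmax, so Vmax = 1/0.00368 = 272 μmol/min.

272 μmol/min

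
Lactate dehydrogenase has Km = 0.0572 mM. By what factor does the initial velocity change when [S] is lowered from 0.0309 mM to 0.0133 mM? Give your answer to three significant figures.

Since Vmax cancels, v₂/v₁ = [S]₂(Km+[S]₁) / [S]₁(Km+[S]₂).
= 0.0133×(0.0572+0.0309) / (0.0309×(0.0572+0.0133)) = 0.001172/0.002178 = 0.538.

0.538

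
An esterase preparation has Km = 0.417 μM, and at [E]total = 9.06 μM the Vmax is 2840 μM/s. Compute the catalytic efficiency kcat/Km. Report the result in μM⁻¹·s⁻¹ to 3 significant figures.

752 μM⁻¹·s⁻¹

kcat = Vmax/[E]total = 2840/9.06 = 313 s⁻¹.
kcat/Km = 313/0.417 = 752 μM⁻¹·s⁻¹.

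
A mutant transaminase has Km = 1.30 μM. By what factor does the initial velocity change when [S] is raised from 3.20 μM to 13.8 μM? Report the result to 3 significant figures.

Since Vmax cancels, v₂/v₁ = [S]₂(Km+[S]₁) / [S]₁(Km+[S]₂).
= 13.8×(1.30+3.20) / (3.20×(1.30+13.8)) = 62.10/48.32 = 1.29.

1.29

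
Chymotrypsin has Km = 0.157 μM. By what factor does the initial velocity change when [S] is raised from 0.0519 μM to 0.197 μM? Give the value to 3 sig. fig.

Since Vmax cancels, v₂/v₁ = [S]₂(Km+[S]₁) / [S]₁(Km+[S]₂).
= 0.197×(0.157+0.0519) / (0.0519×(0.157+0.197)) = 0.04115/0.01837 = 2.24.

2.24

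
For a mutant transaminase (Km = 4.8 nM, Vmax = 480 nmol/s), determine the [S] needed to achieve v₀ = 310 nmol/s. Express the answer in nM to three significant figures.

8.75 nM

The required fractional saturation is v/Vmax = 310/480 = 0.6458.
Then [S]/(Km+[S]) = 0.6458 ⇒ [S] = 4.8 × 0.6458/(1 − 0.6458) = 8.75 nM.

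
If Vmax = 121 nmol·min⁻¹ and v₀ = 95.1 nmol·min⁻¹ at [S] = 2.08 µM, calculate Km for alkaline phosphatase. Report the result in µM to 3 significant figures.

v/Vmax = 95.1/121 = 0.7860 = [S]/(Km+[S]).
So Km + [S] = [S]/0.7860 = 2.646 µM, giving Km = 2.646 − 2.08 = 0.566 µM.

0.566 µM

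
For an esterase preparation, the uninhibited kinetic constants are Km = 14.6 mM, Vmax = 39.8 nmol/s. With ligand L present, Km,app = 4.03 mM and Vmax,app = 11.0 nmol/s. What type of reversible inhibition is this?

uncompetitive

Both Km and Vmax decrease by the same factor (~3.62-fold) — characteristic of uncompetitive inhibition.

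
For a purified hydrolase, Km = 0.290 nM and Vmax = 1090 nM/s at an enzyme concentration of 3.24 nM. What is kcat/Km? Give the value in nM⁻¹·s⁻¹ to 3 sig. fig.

1160 nM⁻¹·s⁻¹

kcat = Vmax/[E]total = 1090/3.24 = 336 s⁻¹.
kcat/Km = 336/0.290 = 1160 nM⁻¹·s⁻¹.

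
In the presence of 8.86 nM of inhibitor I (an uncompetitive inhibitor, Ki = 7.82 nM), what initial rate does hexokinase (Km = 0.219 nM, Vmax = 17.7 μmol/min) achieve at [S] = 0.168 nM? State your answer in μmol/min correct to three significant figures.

5.15 μmol/min

α = 1 + [I]/Ki = 1 + 8.86/7.82 = 2.133.
For an uncompetitive inhibitor, both parameters are divided by α, giving Vmax/α and Km/α: Km,app = 0.103 nM, Vmax,app = 8.30 μmol/min.
v = Vmax,app·[S]/(Km,app + [S]) = 8.30 × 0.168/(0.103 + 0.168) = 5.15 μmol/min.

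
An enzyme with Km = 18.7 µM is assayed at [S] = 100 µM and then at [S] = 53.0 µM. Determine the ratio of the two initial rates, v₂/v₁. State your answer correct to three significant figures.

0.877

Since Vmax cancels, v₂/v₁ = [S]₂(Km+[S]₁) / [S]₁(Km+[S]₂).
= 53.0×(18.7+100) / (100×(18.7+53.0)) = 6291/7170 = 0.877.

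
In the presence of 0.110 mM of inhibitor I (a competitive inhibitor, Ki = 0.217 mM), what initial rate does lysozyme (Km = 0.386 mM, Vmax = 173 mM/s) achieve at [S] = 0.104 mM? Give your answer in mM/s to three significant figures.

26.2 mM/s

With α = 1 + [I]/Ki = 1 + 0.110/0.217 = 1.507, the competitive rate law is v = Vmax[S] / (αKm + [S]).
v = 173×0.104 / (1.507×0.386 + 0.104) = 17.99/0.6857 = 26.2 mM/s.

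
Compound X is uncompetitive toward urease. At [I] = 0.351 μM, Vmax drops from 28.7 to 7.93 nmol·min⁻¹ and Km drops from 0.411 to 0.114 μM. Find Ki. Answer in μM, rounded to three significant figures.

0.134 μM

Uncompetitive: Vmax,app = Vmax/α (and Km,app = Km/α) with α = 1 + [I]/Ki.
α = Vmax/Vmax,app = 28.7/7.93 = 3.619.
Since α = 1 + [I]/Ki, [I]/Ki = 3.619 − 1 = 2.619 and Ki = 0.351/2.619 = 0.134 μM.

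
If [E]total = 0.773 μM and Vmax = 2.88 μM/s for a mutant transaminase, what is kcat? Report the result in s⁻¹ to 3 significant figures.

kcat = Vmax/[E]total = 2.88 μM/s / 0.773 μM = 3.73 s⁻¹.

3.73 s⁻¹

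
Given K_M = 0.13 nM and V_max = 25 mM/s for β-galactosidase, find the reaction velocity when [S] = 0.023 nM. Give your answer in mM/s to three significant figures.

[S]/(Km+[S]) = 0.023/0.1530 = 0.1503, the fractional saturation.
v = 0.1503 × Vmax = 0.1503 × 25 = 3.76 mM/s.

3.76 mM/s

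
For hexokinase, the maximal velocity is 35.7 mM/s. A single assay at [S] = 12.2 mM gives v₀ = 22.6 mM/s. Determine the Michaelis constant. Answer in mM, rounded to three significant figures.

v/Vmax = 22.6/35.7 = 0.6331 = [S]/(Km+[S]).
So Km + [S] = [S]/0.6331 = 19.27 mM, giving Km = 19.27 − 12.2 = 7.07 mM.

7.07 mM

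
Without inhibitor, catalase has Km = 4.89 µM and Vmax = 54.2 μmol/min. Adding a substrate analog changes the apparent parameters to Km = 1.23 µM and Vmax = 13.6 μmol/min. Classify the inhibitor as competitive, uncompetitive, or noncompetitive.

uncompetitive

Both Km and Vmax decrease by the same factor (~3.98-fold) — characteristic of uncompetitive inhibition.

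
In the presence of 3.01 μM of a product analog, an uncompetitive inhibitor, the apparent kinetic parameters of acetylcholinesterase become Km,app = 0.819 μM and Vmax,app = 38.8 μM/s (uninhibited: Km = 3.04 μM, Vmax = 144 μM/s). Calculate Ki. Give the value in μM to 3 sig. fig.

1.11 μM

Uncompetitive: Vmax,app = Vmax/α (and Km,app = Km/α) with α = 1 + [I]/Ki.
α = Vmax/Vmax,app = 144/38.8 = 3.711.
Ki = [I]/(α − 1) = 3.01/2.711 = 1.11 μM.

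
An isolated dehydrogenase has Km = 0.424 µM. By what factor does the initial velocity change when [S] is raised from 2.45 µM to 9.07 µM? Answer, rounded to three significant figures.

1.12

The fractional saturations are [S]/(Km+[S]) = 2.45/2.874 = 0.8525 and 9.07/9.494 = 0.9553.
v₂/v₁ is just their ratio: 0.9553/0.8525 = 1.12.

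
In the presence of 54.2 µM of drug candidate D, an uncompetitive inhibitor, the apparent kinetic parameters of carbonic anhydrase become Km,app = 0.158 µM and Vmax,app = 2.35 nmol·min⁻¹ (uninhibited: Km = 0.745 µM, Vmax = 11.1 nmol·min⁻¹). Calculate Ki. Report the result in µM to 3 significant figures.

Uncompetitive: Vmax,app = Vmax/α (and Km,app = Km/α) with α = 1 + [I]/Ki.
α = Vmax/Vmax,app = 11.1/2.35 = 4.723.
Since α = 1 + [I]/Ki, [I]/Ki = 4.723 − 1 = 3.723 and Ki = 54.2/3.723 = 14.6 µM.

14.6 µM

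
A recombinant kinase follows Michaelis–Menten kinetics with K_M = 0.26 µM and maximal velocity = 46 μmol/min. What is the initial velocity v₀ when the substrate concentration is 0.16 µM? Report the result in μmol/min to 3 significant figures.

17.5 μmol/min

v = Vmax·[S]/(Km + [S]) = 46 × 0.16 / (0.26 + 0.16)
  = 7.360 / 0.4200 = 17.5 μmol/min.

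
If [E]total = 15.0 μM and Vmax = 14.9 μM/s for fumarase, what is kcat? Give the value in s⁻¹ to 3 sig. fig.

0.993 s⁻¹

kcat = Vmax/[E]total = 14.9 μM/s / 15.0 μM = 0.993 s⁻¹.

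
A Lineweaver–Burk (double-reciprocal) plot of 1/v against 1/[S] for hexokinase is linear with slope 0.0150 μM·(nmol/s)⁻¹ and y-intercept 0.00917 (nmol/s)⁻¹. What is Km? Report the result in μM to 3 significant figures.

1.64 μM

y-intercept = 1/Vmax ⇒ Vmax = 109 nmol/s; slope = Km/Vmax ⇒ Km = slope × Vmax.
Km = 0.0150 × 109 = 1.64 μM.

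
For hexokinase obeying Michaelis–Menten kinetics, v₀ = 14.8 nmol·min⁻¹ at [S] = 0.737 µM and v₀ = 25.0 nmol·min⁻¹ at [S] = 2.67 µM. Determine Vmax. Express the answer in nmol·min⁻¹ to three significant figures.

33.9 nmol·min⁻¹

From v = Vmax[S]/(Km+[S]), each point gives Vmax = v(Km+[S])/[S].
Equating: 14.8(Km+0.737)/0.737 = 25.0(Km+2.67)/2.67.
20.08·Km + 14.8 = 9.363·Km + 25.0, so (20.08 − 9.363)·Km = 25.0 − 14.8.
Km = 10.20/10.72 = 0.952 µM; then Vmax = 14.8(0.952+0.737)/0.737 = 33.9 nmol·min⁻¹.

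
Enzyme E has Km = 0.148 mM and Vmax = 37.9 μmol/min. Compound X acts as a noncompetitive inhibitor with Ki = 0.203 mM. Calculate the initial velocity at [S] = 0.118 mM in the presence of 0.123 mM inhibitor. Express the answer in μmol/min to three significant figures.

α = 1 + [I]/Ki = 1 + 0.123/0.203 = 1.606.
For a noncompetitive inhibitor, Vmax is reduced to Vmax/α while Km is unchanged: Km,app = 0.148 mM, Vmax,app = 23.6 μmol/min.
v = Vmax,app·[S]/(Km,app + [S]) = 23.6 × 0.118/(0.148 + 0.118) = 10.5 μmol/min.

10.5 μmol/min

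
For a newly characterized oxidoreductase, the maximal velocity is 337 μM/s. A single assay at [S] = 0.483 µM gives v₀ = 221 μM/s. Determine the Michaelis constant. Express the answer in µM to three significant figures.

From v = Vmax[S]/(Km+[S]), Km = [S](Vmax − v)/v.
Km = 0.483 × (337 − 221) / 221 = 56.03/221 = 0.254 µM.

0.254 µM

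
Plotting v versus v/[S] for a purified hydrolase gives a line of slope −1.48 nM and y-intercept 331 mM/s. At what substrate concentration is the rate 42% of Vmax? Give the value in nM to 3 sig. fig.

1.07 nM

The Eadie–Hofstee slope gives Km = 1.48 nM (slope = −Km).
v/Vmax = [S]/(Km+[S]) = 0.42 ⇒ [S] = Km·0.42/(1−0.42) = 1.48 × 0.7241 = 1.07 nM.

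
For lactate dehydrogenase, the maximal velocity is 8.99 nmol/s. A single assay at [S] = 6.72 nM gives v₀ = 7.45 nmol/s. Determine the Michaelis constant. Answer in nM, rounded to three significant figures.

v/Vmax = 7.45/8.99 = 0.8287 = [S]/(Km+[S]).
So Km + [S] = [S]/0.8287 = 8.109 nM, giving Km = 8.109 − 6.72 = 1.39 nM.

1.39 nM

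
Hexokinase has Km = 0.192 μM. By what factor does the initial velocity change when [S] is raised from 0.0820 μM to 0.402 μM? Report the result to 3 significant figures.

2.26

Since Vmax cancels, v₂/v₁ = [S]₂(Km+[S]₁) / [S]₁(Km+[S]₂).
= 0.402×(0.192+0.0820) / (0.0820×(0.192+0.402)) = 0.1101/0.04871 = 2.26.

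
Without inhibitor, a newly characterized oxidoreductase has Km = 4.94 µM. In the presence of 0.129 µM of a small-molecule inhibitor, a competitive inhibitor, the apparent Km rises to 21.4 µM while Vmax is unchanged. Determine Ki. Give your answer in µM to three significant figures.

0.0387 µM

Competitive: Km,app = α·Km with α = 1 + [I]/Ki.
α = Km,app/Km = 21.4/4.94 = 4.332.
Since α = 1 + [I]/Ki, [I]/Ki = 4.332 − 1 = 3.332 and Ki = 0.129/3.332 = 0.0387 µM.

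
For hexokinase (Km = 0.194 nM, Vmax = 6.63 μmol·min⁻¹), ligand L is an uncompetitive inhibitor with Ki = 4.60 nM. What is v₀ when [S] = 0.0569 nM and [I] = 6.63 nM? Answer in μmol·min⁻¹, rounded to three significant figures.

1.13 μmol·min⁻¹

α = 1 + [I]/Ki = 1 + 6.63/4.60 = 2.441.
For an uncompetitive inhibitor, both parameters are divided by α, giving Vmax/α and Km/α: Km,app = 0.0795 nM, Vmax,app = 2.72 μmol·min⁻¹.
v = Vmax,app·[S]/(Km,app + [S]) = 2.72 × 0.0569/(0.0795 + 0.0569) = 1.13 μmol·min⁻¹.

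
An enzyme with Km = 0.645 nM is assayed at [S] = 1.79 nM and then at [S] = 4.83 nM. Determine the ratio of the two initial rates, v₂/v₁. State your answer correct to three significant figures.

The fractional saturations are [S]/(Km+[S]) = 1.79/2.435 = 0.7351 and 4.83/5.475 = 0.8822.
v₂/v₁ is just their ratio: 0.8822/0.7351 = 1.20.

1.20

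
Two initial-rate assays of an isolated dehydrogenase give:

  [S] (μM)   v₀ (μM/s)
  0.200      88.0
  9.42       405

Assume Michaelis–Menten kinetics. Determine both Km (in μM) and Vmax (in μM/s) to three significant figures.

From v = Vmax[S]/(Km+[S]), each point gives Vmax = v(Km+[S])/[S].
Equating: 88.0(Km+0.200)/0.200 = 405(Km+9.42)/9.42.
440.0·Km + 88.0 = 42.99·Km + 405, so (440.0 − 42.99)·Km = 405 − 88.0.
Km = 317.0/397.0 = 0.798 μM; then Vmax = 88.0(0.798+0.200)/0.200 = 439 μM/s.

Km = 0.798 μM; Vmax = 439 μM/s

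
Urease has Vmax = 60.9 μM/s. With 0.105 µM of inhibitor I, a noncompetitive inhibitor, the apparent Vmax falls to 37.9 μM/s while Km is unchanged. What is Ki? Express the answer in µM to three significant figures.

Noncompetitive: Vmax,app = Vmax/α with α = 1 + [I]/Ki.
α = Vmax/Vmax,app = 60.9/37.9 = 1.607.
Ki = [I]/(α − 1) = 0.105/0.6069 = 0.173 µM.

0.173 µM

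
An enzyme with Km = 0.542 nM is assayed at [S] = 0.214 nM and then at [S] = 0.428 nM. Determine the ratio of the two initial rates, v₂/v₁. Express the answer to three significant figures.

1.56

Since Vmax cancels, v₂/v₁ = [S]₂(Km+[S]₁) / [S]₁(Km+[S]₂).
= 0.428×(0.542+0.214) / (0.214×(0.542+0.428)) = 0.3236/0.2076 = 1.56.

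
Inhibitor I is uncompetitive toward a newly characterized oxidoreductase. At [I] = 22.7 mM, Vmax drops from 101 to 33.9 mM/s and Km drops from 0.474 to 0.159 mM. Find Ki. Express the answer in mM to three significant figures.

Uncompetitive: Vmax,app = Vmax/α (and Km,app = Km/α) with α = 1 + [I]/Ki.
α = Vmax/Vmax,app = 101/33.9 = 2.979.
Since α = 1 + [I]/Ki, [I]/Ki = 2.979 − 1 = 1.979 and Ki = 22.7/1.979 = 11.5 mM.

11.5 mM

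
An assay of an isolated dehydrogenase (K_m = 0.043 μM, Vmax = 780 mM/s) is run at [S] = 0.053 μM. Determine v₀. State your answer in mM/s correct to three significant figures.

v = Vmax·[S]/(Km + [S]) = 780 × 0.053 / (0.043 + 0.053)
  = 41.34 / 0.09600 = 431 mM/s.

431 mM/s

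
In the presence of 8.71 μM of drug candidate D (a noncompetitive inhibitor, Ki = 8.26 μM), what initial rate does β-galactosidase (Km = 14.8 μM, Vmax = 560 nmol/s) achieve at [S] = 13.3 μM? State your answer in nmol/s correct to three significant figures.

129 nmol/s

α = 1 + [I]/Ki = 1 + 8.71/8.26 = 2.054.
For a noncompetitive inhibitor, Vmax is reduced to Vmax/α while Km is unchanged: Km,app = 14.8 μM, Vmax,app = 273 nmol/s.
v = Vmax,app·[S]/(Km,app + [S]) = 273 × 13.3/(14.8 + 13.3) = 129 nmol/s.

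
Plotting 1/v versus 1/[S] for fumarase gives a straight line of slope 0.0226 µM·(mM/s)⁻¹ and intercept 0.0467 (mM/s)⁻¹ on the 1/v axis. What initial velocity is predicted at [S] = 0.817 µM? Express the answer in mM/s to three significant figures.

13.4 mM/s

The y-intercept is 1/Vmax, so Vmax = 1/0.0467 = 21.4 mM/s.
The slope is Km/Vmax, so Km = 0.0226 × 21.4 = 0.484 µM.
Then v = 21.4 × 0.817/(0.484 + 0.817) = 13.4 mM/s.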